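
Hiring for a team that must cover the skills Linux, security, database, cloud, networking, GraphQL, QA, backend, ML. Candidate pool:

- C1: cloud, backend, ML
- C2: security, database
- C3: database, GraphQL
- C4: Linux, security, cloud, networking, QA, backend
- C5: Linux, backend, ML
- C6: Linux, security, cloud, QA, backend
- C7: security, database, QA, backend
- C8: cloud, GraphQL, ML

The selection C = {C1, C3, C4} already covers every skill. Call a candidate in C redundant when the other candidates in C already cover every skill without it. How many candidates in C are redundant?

0

Drop C1: ML uncovered — not redundant.
Drop C3: database, GraphQL uncovered — not redundant.
Drop C4: Linux, security, networking, QA uncovered — not redundant.
None of the candidates in C is redundant.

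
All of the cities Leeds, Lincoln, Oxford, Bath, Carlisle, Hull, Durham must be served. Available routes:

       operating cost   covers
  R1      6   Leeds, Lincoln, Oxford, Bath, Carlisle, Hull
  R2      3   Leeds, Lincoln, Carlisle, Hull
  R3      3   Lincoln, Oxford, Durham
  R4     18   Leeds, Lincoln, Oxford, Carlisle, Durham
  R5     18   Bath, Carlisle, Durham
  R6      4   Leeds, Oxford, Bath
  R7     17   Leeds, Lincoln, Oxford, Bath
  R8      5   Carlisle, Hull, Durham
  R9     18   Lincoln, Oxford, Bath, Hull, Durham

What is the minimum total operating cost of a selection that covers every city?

9

R1, R3 cover every city at operating cost 6 + 3 = 9.
Any cover uses at least 2 routes; among all covering selections none totals below 9.
Greedy by coverage-per-operating cost would pick R2, R3, R6 for 10 — worse than the optimum 9.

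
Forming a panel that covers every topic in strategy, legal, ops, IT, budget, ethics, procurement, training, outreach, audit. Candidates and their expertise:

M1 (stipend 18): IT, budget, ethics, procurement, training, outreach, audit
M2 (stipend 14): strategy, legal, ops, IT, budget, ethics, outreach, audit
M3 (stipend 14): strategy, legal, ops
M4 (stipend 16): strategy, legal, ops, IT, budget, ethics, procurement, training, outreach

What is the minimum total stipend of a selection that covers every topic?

30

M2, M4 cover every topic at stipend 14 + 16 = 30.
Any cover uses at least 2 members; among all covering selections none totals below 30.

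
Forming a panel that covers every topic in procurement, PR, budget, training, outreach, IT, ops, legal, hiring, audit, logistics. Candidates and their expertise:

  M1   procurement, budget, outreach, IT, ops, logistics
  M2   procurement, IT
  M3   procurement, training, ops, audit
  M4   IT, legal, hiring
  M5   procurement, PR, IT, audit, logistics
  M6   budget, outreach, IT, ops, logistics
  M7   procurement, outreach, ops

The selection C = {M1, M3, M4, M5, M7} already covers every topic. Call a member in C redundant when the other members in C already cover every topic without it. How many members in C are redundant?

Drop M1: budget uncovered — not redundant.
Drop M3: training uncovered — not redundant.
Drop M4: legal, hiring uncovered — not redundant.
Drop M5: PR uncovered — not redundant.
Drop M7: the rest still cover every topic — redundant.
1 redundant: M7.

1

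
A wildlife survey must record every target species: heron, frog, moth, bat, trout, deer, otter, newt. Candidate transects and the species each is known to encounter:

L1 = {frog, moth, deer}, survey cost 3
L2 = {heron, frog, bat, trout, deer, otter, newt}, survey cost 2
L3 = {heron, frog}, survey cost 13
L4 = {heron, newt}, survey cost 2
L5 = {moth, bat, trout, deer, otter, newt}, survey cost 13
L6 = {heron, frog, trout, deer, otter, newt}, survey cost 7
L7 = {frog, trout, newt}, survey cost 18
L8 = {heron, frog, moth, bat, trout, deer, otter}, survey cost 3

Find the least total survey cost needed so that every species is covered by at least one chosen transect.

5

L1, L2 cover every species at survey cost 3 + 2 = 5.
Any cover uses at least 2 transects; among all covering selections none totals below 5.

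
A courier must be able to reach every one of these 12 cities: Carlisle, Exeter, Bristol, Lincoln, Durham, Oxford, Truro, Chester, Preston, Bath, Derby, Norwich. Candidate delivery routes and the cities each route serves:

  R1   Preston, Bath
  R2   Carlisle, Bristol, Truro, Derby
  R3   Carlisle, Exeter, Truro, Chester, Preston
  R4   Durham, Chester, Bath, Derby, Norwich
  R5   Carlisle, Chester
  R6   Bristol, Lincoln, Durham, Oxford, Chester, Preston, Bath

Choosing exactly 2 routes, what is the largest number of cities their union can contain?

10

Choosing R2, R6 covers {Carlisle, Bristol, Lincoln, Durham, Oxford, Truro, Chester, Preston, Bath, Derby} — 10 cities.
No choice of 2 routes does better; here Exeter, Norwich are left uncovered.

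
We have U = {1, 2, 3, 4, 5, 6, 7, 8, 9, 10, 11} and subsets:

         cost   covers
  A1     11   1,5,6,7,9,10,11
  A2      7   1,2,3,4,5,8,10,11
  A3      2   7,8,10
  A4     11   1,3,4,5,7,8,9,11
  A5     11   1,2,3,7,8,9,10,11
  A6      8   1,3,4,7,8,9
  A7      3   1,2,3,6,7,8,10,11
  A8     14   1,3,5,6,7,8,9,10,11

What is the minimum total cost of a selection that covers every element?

14

A4, A7 cover every element at cost 11 + 3 = 14.
Any cover uses at least 2 sets; among all covering selections none totals below 14.
Greedy by coverage-per-cost would pick A7, A2, A6 for 18 — worse than the optimum 14.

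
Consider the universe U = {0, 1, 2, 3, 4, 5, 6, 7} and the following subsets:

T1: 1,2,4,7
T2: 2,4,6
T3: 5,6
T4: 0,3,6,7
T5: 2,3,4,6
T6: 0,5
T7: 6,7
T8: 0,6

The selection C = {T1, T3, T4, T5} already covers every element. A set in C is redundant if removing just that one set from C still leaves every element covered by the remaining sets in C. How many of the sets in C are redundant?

Drop T1: 1 uncovered — not redundant.
Drop T3: 5 uncovered — not redundant.
Drop T4: 0 uncovered — not redundant.
Drop T5: the rest still cover every element — redundant.
1 redundant: T5.

1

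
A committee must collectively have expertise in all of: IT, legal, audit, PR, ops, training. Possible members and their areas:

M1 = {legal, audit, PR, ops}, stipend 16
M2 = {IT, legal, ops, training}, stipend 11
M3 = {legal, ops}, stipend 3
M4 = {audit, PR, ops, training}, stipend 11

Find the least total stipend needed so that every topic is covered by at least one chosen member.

22

M2, M4 cover every topic at stipend 11 + 11 = 22.
Any cover uses at least 2 members; among all covering selections none totals below 22.
Greedy by coverage-per-stipend would pick M3, M4, M2 for 25 — worse than the optimum 22.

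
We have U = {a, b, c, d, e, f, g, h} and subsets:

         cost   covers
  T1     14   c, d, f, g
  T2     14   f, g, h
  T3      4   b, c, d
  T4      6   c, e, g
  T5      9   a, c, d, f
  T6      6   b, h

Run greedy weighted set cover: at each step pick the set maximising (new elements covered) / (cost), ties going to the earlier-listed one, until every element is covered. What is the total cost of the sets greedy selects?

25

Pick 1: T3 adds 3 new (b, c, d) at cost 4 (ratio 3/4).
Pick 2: T4 adds 2 new (e, g) at cost 6 (ratio 2/6).
Pick 3: T5 adds 2 new (a, f) at cost 9 (ratio 2/9).
Pick 4: T6 adds 1 new (h) at cost 6 (ratio 1/6).
Greedy total cost: 4 + 6 + 9 + 6 = 25. (The true optimum is 21, so greedy overshoots here.)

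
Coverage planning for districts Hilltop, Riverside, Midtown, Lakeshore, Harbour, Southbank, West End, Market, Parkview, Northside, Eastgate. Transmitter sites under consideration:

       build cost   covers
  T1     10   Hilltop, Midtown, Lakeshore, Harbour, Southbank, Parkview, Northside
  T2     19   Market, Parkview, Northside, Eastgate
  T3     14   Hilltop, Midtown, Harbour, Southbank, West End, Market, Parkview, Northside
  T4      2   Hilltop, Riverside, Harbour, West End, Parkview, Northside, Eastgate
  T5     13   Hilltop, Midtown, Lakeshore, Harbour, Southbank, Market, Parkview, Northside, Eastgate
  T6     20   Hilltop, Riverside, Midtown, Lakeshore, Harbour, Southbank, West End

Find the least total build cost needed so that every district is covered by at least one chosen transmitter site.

T4, T5 cover every district at build cost 2 + 13 = 15.
Any cover uses at least 2 transmitter sites; among all covering selections none totals below 15.

15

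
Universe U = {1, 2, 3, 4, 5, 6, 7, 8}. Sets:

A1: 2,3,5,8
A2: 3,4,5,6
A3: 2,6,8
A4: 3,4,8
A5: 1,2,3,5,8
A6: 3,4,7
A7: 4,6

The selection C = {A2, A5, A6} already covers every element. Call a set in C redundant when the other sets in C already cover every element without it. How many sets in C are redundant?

Drop A2: 6 uncovered — not redundant.
Drop A5: 1, 2, 8 uncovered — not redundant.
Drop A6: 7 uncovered — not redundant.
None of the sets in C is redundant.

0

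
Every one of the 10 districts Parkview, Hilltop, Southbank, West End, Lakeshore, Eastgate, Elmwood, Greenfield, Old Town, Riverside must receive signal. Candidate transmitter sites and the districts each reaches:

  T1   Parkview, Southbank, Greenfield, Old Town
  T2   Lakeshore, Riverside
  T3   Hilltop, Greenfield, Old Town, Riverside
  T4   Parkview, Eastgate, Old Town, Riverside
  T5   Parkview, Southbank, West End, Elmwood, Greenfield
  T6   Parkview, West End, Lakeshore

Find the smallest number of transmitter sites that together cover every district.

4

T2, T3, T4, T5 together cover {Parkview, Hilltop, Southbank, West End, Lakeshore, Eastgate, Elmwood, Greenfield, Old Town, Riverside} — every district.
No 3 of the 6 transmitter sites cover everything (all 20 triples fall short), so 4 is minimum.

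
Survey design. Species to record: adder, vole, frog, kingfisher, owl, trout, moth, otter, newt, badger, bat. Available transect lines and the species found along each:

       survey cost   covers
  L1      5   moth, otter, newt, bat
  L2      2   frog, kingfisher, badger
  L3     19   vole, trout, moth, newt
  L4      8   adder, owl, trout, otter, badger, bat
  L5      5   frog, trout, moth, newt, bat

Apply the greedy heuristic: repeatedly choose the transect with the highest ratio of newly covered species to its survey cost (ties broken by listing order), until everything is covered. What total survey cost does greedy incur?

34

Pick 1: L2 adds 3 new (frog, kingfisher, badger) at survey cost 2 (ratio 3/2).
Pick 2: L1 adds 4 new (moth, otter, newt, bat) at survey cost 5 (ratio 4/5).
Pick 3: L4 adds 3 new (adder, owl, trout) at survey cost 8 (ratio 3/8).
Pick 4: L3 adds 1 new (vole) at survey cost 19 (ratio 1/19).
Greedy total survey cost: 2 + 5 + 8 + 19 = 34. (The true optimum is 29, so greedy overshoots here.)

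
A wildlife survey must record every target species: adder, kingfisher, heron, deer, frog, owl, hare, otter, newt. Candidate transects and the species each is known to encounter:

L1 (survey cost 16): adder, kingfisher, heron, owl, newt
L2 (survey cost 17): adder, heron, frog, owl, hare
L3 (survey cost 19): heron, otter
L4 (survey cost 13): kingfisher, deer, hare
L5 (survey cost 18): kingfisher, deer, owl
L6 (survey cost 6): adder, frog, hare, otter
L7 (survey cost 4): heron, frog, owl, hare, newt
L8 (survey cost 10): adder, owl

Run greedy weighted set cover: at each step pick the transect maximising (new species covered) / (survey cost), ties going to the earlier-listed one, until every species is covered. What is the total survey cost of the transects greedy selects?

23

Pick 1: L7 adds 5 new (heron, frog, owl, hare, newt) at survey cost 4 (ratio 5/4).
Pick 2: L6 adds 2 new (adder, otter) at survey cost 6 (ratio 2/6).
Pick 3: L4 adds 2 new (kingfisher, deer) at survey cost 13 (ratio 2/13).
Greedy total survey cost: 4 + 6 + 13 = 23.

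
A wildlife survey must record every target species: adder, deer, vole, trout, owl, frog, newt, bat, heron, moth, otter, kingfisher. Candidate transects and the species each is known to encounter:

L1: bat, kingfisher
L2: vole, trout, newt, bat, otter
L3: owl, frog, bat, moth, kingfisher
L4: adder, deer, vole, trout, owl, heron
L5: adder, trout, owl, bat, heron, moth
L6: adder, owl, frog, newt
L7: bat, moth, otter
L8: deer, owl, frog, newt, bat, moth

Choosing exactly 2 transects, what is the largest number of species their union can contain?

Choosing L3, L4 covers {adder, deer, vole, trout, owl, frog, bat, heron, moth, kingfisher} — 10 species.
No choice of 2 transects does better; here newt, otter are left uncovered.

10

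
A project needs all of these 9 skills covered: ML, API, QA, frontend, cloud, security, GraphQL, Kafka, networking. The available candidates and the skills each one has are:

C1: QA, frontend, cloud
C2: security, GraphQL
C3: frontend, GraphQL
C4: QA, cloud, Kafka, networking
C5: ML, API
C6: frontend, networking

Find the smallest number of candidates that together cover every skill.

C1, C2, C4, C5 together cover {ML, API, QA, frontend, cloud, security, GraphQL, Kafka, networking} — every skill.
No 3 of the 6 candidates cover everything (all 20 triples fall short), so 4 is minimum.

4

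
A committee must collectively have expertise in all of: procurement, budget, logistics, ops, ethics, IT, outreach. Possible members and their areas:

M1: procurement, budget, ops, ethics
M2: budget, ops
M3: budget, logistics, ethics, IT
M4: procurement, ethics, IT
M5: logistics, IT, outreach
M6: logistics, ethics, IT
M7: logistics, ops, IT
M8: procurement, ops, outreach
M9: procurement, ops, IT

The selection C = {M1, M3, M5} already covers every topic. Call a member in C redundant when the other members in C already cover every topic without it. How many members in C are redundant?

Drop M1: procurement, ops uncovered — not redundant.
Drop M3: the rest still cover every topic — redundant.
Drop M5: outreach uncovered — not redundant.
1 redundant: M3.

1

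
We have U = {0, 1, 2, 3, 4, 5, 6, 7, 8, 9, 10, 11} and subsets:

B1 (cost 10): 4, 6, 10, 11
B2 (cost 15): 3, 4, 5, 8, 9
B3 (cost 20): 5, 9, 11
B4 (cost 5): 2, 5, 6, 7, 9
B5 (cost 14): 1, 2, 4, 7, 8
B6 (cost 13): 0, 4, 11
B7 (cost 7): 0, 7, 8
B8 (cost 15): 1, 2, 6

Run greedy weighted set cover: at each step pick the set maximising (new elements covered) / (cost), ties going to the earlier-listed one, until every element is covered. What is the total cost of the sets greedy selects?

Pick 1: B4 adds 5 new (2, 5, 6, 7, 9) at cost 5 (ratio 5/5).
Pick 2: B1 adds 3 new (4, 10, 11) at cost 10 (ratio 3/10).
Pick 3: B7 adds 2 new (0, 8) at cost 7 (ratio 2/7).
Pick 4: B5 adds 1 new (1) at cost 14 (ratio 1/14).
Pick 5: B2 adds 1 new (3) at cost 15 (ratio 1/15).
Greedy total cost: 5 + 10 + 7 + 14 + 15 = 51. (The true optimum is 46, so greedy overshoots here.)

51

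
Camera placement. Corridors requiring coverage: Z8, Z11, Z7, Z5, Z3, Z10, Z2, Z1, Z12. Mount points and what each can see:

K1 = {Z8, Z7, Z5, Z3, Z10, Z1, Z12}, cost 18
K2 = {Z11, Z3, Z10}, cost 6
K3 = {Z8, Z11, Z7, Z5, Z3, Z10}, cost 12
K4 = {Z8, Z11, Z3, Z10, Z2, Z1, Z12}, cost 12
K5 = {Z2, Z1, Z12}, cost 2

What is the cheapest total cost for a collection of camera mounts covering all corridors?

K3, K5 cover every corridor at cost 12 + 2 = 14.
Any cover uses at least 2 camera mounts; among all covering selections none totals below 14.

14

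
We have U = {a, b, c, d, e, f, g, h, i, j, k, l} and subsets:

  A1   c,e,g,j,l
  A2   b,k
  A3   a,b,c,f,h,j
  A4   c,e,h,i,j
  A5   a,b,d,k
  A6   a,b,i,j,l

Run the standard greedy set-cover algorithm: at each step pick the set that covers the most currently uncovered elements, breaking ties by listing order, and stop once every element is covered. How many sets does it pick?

4

Pick 1: A3 covers 6 new elements (a, b, c, f, h, j).
Pick 2: A1 covers 3 new elements (e, g, l).
Pick 3: A5 covers 2 new elements (d, k).
Pick 4: A4 covers 1 new elements (i).
Greedy uses 4 sets.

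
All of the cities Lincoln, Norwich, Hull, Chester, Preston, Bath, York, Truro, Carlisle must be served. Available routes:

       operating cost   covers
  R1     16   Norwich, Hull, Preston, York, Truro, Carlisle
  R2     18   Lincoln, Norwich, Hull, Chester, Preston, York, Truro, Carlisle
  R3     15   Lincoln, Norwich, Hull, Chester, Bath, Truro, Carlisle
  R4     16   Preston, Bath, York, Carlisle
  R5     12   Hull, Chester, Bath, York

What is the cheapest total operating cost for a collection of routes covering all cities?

R2, R5 cover every city at operating cost 18 + 12 = 30.
Any cover uses at least 2 routes; among all covering selections none totals below 30.
Greedy by coverage-per-operating cost would pick R3, R1 for 31 — worse than the optimum 30.

30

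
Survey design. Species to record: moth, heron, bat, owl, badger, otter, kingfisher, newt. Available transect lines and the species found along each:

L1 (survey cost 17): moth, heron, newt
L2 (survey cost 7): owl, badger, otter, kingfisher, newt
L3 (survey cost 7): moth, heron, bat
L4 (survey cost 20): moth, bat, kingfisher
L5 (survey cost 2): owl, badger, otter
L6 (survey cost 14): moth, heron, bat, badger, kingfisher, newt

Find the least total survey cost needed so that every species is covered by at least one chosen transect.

L2, L3 cover every species at survey cost 7 + 7 = 14.
Any cover uses at least 2 transects; among all covering selections none totals below 14.

14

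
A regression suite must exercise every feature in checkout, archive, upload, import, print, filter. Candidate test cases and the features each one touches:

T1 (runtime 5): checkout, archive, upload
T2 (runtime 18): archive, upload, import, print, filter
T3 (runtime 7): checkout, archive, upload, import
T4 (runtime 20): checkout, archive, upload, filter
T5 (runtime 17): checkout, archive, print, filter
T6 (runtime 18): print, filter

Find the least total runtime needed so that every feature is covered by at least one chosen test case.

T1, T2 cover every feature at runtime 5 + 18 = 23.
Any cover uses at least 2 test cases; among all covering selections none totals below 23.

23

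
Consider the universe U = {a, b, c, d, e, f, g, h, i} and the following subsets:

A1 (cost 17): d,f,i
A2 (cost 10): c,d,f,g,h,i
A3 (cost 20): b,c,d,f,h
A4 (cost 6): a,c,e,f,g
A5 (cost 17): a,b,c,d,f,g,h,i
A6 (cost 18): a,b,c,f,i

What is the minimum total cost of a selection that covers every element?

A4, A5 cover every element at cost 6 + 17 = 23.
Any cover uses at least 2 sets; among all covering selections none totals below 23.

23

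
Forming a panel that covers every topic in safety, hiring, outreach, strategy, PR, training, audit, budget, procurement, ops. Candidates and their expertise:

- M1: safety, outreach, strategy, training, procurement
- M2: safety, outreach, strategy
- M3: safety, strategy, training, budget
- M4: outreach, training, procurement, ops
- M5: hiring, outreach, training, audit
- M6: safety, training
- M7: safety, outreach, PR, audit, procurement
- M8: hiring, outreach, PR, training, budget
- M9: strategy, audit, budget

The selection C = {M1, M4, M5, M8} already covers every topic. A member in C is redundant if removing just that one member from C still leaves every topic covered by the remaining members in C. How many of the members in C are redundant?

Drop M1: safety, strategy uncovered — not redundant.
Drop M4: ops uncovered — not redundant.
Drop M5: audit uncovered — not redundant.
Drop M8: PR, budget uncovered — not redundant.
None of the members in C is redundant.

0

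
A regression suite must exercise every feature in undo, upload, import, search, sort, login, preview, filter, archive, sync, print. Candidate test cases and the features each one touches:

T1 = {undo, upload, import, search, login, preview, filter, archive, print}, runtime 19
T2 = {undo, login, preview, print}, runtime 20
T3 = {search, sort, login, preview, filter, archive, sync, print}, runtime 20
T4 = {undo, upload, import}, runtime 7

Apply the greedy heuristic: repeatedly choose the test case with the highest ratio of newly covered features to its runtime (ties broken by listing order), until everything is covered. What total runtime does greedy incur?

Pick 1: T1 adds 9 new (undo, upload, import, search, login, preview, filter, archive, print) at runtime 19 (ratio 9/19).
Pick 2: T3 adds 2 new (sort, sync) at runtime 20 (ratio 2/20).
Greedy total runtime: 19 + 20 = 39. (The true optimum is 27, so greedy overshoots here.)

39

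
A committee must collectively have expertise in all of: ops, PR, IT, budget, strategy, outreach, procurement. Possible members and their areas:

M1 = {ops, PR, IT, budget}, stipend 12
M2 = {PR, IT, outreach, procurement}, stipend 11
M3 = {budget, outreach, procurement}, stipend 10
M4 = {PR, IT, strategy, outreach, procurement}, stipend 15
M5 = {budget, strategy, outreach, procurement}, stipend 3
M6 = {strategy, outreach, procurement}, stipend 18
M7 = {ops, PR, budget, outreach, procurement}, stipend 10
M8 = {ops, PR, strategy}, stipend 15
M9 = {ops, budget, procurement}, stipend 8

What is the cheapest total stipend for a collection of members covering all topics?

M1, M5 cover every topic at stipend 12 + 3 = 15.
Any cover uses at least 2 members; among all covering selections none totals below 15.

15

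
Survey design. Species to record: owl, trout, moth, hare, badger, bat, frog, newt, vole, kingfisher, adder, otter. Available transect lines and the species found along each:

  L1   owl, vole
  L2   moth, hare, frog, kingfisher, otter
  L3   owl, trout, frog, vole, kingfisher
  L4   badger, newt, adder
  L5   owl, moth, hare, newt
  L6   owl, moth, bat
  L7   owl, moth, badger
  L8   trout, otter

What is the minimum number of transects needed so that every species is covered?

L2, L3, L4, L6 together cover {owl, trout, moth, hare, badger, bat, frog, newt, vole, kingfisher, adder, otter} — every species.
No 3 of the 8 transects cover everything (all 56 triples fall short), so 4 is minimum.

4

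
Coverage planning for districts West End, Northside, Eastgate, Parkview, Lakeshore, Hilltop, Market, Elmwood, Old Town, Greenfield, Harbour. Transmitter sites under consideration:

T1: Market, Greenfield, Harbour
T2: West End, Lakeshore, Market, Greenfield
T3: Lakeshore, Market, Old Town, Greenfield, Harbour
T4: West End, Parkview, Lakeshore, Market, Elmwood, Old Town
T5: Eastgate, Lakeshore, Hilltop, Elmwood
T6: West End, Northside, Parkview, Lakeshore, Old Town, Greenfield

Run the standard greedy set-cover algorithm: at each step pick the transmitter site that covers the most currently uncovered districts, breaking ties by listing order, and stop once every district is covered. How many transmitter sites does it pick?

4

Pick 1: T4 covers 6 new districts (West End, Parkview, Lakeshore, Market, Elmwood, Old Town).
Pick 2: T1 covers 2 new districts (Greenfield, Harbour).
Pick 3: T5 covers 2 new districts (Eastgate, Hilltop).
Pick 4: T6 covers 1 new districts (Northside).
Greedy uses 4 transmitter sites. (The true minimum is 3.)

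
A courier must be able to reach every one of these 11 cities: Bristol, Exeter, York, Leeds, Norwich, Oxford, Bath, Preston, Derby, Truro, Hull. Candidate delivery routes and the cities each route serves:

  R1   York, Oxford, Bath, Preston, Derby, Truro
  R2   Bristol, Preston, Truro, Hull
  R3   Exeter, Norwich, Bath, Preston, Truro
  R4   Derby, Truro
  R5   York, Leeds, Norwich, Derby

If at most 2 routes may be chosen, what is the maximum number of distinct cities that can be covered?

Choosing R1, R2 covers {Bristol, York, Oxford, Bath, Preston, Derby, Truro, Hull} — 8 cities.
No choice of 2 routes does better; here Exeter, Leeds, Norwich are left uncovered.

8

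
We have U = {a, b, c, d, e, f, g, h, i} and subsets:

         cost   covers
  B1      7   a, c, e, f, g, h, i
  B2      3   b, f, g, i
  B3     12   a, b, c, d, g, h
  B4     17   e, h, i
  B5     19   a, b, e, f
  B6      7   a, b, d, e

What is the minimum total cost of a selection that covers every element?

B1, B6 cover every element at cost 7 + 7 = 14.
Any cover uses at least 2 sets; among all covering selections none totals below 14.

14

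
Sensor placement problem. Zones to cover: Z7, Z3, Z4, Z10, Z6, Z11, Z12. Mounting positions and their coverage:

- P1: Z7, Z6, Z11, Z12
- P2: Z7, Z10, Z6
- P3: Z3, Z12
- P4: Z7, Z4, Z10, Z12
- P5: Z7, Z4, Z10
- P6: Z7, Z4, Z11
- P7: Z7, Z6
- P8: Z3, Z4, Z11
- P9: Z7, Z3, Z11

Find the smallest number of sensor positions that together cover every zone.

P1, P2, P8 together cover {Z7, Z3, Z4, Z10, Z6, Z11, Z12} — every zone.
No 2 of the 9 sensor positions cover everything (all 36 pairs fall short), so 3 is minimum.

3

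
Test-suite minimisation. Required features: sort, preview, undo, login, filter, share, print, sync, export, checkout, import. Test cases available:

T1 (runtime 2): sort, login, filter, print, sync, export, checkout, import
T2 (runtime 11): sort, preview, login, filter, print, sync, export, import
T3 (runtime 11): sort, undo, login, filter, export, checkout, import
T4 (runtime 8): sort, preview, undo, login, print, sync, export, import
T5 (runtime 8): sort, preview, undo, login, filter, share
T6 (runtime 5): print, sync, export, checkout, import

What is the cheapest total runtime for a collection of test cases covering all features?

10

T1, T5 cover every feature at runtime 2 + 8 = 10.
Any cover uses at least 2 test cases; among all covering selections none totals below 10.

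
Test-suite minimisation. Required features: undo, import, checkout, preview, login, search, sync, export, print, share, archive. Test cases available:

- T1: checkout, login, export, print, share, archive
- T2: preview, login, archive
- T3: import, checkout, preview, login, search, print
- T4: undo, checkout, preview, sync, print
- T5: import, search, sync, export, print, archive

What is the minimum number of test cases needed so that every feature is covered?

T1, T3, T4 together cover {undo, import, checkout, preview, login, search, sync, export, print, share, archive} — every feature.
No 2 of the 5 test cases cover everything (all 10 pairs fall short), so 3 is minimum.

3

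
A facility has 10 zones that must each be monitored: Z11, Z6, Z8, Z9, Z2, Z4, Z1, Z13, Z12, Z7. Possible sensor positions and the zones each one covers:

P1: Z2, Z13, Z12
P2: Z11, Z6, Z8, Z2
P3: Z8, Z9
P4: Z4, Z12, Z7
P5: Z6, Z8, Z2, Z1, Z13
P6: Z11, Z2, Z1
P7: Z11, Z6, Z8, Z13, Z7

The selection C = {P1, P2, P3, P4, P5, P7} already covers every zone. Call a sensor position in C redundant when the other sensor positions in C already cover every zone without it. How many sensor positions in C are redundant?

Drop P1: the rest still cover every zone — redundant.
Drop P2: the rest still cover every zone — redundant.
Drop P3: Z9 uncovered — not redundant.
Drop P4: Z4 uncovered — not redundant.
Drop P5: Z1 uncovered — not redundant.
Drop P7: the rest still cover every zone — redundant.
3 redundant: P1, P2, P7.

3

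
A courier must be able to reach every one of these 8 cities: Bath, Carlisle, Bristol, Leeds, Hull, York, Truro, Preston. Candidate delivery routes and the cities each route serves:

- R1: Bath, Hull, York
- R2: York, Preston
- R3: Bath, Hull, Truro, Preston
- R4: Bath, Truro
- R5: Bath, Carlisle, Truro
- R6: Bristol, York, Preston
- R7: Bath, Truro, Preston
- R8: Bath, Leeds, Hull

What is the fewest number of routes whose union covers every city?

R5, R6, R8 together cover {Bath, Carlisle, Bristol, Leeds, Hull, York, Truro, Preston} — every city.
No 2 of the 8 routes cover everything (all 28 pairs fall short), so 3 is minimum.
Greedy (largest uncovered first) would take R3, R6, R5, R8 — 4 routes — but 3 suffice.

3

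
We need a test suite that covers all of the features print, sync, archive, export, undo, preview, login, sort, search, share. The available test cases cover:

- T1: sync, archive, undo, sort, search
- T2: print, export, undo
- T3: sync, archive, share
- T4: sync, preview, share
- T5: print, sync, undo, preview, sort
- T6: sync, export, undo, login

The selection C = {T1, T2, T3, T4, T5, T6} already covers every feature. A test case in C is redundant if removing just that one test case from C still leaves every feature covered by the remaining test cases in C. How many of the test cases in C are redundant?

Drop T1: search uncovered — not redundant.
Drop T2: the rest still cover every feature — redundant.
Drop T3: the rest still cover every feature — redundant.
Drop T4: the rest still cover every feature — redundant.
Drop T5: the rest still cover every feature — redundant.
Drop T6: login uncovered — not redundant.
4 redundant: T2, T3, T4, T5.

4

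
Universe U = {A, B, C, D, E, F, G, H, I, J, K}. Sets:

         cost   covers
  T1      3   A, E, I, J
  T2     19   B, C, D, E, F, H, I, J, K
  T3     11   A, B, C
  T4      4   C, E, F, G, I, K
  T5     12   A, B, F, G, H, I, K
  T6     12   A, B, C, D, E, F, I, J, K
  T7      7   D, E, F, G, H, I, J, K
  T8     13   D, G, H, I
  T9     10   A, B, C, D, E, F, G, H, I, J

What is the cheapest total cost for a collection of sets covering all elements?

14

T4, T9 cover every element at cost 4 + 10 = 14.
Any cover uses at least 2 sets; among all covering selections none totals below 14.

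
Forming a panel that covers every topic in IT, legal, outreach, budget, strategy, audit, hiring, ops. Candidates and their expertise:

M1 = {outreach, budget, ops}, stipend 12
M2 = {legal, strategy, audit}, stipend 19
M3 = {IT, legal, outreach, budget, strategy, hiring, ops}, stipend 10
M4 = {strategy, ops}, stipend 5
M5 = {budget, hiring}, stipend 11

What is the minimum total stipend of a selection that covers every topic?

29

M2, M3 cover every topic at stipend 19 + 10 = 29.
Any cover uses at least 2 members; among all covering selections none totals below 29.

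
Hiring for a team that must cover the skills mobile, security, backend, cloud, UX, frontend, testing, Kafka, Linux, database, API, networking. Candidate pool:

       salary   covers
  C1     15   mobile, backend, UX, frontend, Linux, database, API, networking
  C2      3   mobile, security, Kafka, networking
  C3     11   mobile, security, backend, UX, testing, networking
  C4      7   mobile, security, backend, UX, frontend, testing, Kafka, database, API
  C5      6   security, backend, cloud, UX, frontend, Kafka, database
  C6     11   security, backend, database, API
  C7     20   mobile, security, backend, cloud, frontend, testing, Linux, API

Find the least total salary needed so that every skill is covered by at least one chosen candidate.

C1, C4, C5 cover every skill at salary 15 + 7 + 6 = 28.
Any cover uses at least 3 candidates; among all covering selections none totals below 28.
Greedy by coverage-per-salary would pick C2, C4, C5, C1 for 31 — worse than the optimum 28.

28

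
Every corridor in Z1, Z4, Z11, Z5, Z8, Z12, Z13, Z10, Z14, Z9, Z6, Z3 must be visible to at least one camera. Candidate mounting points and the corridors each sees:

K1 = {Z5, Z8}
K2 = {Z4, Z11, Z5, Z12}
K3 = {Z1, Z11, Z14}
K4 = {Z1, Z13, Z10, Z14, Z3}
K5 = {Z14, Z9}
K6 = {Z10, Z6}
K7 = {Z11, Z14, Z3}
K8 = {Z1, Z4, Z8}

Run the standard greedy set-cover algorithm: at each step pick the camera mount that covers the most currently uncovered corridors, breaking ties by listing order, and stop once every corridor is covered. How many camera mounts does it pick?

Pick 1: K4 covers 5 new corridors (Z1, Z13, Z10, Z14, Z3).
Pick 2: K2 covers 4 new corridors (Z4, Z11, Z5, Z12).
Pick 3: K1 covers 1 new corridors (Z8).
Pick 4: K5 covers 1 new corridors (Z9).
Pick 5: K6 covers 1 new corridors (Z6).
Greedy uses 5 camera mounts.

5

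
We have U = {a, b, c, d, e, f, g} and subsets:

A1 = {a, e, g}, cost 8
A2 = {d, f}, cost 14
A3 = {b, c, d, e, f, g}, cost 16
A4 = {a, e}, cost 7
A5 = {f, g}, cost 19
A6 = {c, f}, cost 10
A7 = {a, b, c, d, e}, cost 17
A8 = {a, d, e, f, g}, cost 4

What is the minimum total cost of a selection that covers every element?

A3, A8 cover every element at cost 16 + 4 = 20.
Any cover uses at least 2 sets; among all covering selections none totals below 20.

20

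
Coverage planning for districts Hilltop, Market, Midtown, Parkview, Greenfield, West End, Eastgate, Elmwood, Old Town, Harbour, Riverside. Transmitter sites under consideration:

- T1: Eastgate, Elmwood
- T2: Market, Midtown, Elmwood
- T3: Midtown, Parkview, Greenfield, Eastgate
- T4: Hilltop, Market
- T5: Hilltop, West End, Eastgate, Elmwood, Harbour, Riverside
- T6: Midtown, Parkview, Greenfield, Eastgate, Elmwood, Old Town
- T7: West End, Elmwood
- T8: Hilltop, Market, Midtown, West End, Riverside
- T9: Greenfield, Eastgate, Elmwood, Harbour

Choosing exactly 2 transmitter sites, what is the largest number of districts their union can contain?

10

Choosing T5, T6 covers {Hilltop, Midtown, Parkview, Greenfield, West End, Eastgate, Elmwood, Old Town, Harbour, Riverside} — 10 districts.
No choice of 2 transmitter sites does better; here Market is left uncovered.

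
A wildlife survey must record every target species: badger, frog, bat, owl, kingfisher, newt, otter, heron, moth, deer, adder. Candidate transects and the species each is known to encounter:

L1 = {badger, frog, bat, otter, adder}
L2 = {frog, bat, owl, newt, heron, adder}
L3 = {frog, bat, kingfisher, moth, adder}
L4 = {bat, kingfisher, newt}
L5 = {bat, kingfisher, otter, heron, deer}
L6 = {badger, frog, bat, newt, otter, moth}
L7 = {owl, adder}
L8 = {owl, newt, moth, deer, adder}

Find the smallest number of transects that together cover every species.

3

L1, L5, L8 together cover {badger, frog, bat, owl, kingfisher, newt, otter, heron, moth, deer, adder} — every species.
No 2 of the 8 transects cover everything (all 28 pairs fall short), so 3 is minimum.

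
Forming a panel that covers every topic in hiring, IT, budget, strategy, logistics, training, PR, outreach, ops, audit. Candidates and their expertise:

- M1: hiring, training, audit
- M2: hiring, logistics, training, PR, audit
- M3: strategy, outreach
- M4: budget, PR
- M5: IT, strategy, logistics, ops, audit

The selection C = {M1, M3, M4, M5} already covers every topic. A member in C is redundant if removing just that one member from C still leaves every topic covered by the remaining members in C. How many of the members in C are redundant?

Drop M1: hiring, training uncovered — not redundant.
Drop M3: outreach uncovered — not redundant.
Drop M4: budget, PR uncovered — not redundant.
Drop M5: IT, logistics, ops uncovered — not redundant.
None of the members in C is redundant.

0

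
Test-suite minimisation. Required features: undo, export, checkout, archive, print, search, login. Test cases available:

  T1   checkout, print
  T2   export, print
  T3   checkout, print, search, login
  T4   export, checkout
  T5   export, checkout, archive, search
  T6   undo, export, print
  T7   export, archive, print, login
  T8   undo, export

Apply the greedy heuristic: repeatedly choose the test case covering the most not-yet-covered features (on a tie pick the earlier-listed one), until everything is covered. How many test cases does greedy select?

Pick 1: T3 covers 4 new features (checkout, print, search, login).
Pick 2: T5 covers 2 new features (export, archive).
Pick 3: T6 covers 1 new features (undo).
Greedy uses 3 test cases.

3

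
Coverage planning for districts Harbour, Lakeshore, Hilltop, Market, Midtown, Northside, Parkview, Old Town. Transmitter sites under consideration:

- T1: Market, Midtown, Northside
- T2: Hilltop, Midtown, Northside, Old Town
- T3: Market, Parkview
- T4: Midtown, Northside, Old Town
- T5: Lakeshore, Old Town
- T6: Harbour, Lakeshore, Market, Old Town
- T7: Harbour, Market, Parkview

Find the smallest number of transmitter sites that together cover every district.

T2, T3, T6 together cover {Harbour, Lakeshore, Hilltop, Market, Midtown, Northside, Parkview, Old Town} — every district.
No 2 of the 7 transmitter sites cover everything (all 21 pairs fall short), so 3 is minimum.

3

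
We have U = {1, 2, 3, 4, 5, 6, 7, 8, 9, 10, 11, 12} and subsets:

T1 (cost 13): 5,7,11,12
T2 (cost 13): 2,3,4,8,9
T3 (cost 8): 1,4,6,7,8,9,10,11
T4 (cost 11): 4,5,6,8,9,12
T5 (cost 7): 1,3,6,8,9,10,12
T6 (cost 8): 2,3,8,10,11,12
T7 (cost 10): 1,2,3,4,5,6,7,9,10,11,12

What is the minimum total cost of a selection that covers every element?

17

T5, T7 cover every element at cost 7 + 10 = 17.
Any cover uses at least 2 sets; among all covering selections none totals below 17.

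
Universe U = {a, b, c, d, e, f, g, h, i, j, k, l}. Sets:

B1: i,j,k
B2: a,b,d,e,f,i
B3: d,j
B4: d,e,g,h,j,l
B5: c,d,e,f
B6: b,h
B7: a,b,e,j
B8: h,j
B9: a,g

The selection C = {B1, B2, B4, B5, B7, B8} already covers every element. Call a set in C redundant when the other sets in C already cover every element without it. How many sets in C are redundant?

3

Drop B1: k uncovered — not redundant.
Drop B2: the rest still cover every element — redundant.
Drop B4: g, l uncovered — not redundant.
Drop B5: c uncovered — not redundant.
Drop B7: the rest still cover every element — redundant.
Drop B8: the rest still cover every element — redundant.
3 redundant: B2, B7, B8.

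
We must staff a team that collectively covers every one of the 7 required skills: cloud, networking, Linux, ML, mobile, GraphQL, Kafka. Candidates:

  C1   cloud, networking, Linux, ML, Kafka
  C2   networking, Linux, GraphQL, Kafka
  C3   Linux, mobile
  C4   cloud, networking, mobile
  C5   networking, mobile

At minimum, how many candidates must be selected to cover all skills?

C1, C2, C3 together cover {cloud, networking, Linux, ML, mobile, GraphQL, Kafka} — every skill.
No 2 of the 5 candidates cover everything (all 10 pairs fall short), so 3 is minimum.

3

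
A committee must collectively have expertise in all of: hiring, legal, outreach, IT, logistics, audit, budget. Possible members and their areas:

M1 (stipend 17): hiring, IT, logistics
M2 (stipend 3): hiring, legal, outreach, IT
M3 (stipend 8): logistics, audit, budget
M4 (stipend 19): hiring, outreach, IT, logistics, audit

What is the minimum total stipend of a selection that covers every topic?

11

M2, M3 cover every topic at stipend 3 + 8 = 11.
Any cover uses at least 2 members; among all covering selections none totals below 11.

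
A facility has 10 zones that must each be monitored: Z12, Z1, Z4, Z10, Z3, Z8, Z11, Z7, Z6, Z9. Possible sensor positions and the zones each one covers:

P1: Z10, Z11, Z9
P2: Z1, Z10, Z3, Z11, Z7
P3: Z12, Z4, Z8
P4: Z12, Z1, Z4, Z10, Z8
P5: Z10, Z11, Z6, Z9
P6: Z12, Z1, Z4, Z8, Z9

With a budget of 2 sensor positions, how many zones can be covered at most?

Choosing P2, P6 covers {Z12, Z1, Z4, Z10, Z3, Z8, Z11, Z7, Z9} — 9 zones.
No choice of 2 sensor positions does better; here Z6 is left uncovered.

9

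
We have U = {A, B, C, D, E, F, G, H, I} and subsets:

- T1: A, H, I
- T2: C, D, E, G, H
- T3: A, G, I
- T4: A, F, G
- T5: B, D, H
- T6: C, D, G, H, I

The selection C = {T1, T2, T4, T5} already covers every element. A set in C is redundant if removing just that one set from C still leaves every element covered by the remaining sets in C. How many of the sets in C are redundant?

0

Drop T1: I uncovered — not redundant.
Drop T2: C, E uncovered — not redundant.
Drop T4: F uncovered — not redundant.
Drop T5: B uncovered — not redundant.
None of the sets in C is redundant.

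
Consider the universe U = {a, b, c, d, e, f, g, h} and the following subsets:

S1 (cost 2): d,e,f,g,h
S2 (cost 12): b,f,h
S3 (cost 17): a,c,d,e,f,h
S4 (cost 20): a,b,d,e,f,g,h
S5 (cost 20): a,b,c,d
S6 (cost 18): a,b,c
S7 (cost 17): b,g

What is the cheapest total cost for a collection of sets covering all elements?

20

S1, S6 cover every element at cost 2 + 18 = 20.
Any cover uses at least 2 sets; among all covering selections none totals below 20.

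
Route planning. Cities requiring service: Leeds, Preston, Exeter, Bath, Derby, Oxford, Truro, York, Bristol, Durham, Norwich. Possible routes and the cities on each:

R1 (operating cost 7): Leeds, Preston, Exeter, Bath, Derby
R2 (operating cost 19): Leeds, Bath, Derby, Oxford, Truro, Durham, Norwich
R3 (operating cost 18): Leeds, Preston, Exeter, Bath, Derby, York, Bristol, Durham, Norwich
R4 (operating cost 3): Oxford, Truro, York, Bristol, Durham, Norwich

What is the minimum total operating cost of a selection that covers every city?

R1, R4 cover every city at operating cost 7 + 3 = 10.
Any cover uses at least 2 routes; among all covering selections none totals below 10.

10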